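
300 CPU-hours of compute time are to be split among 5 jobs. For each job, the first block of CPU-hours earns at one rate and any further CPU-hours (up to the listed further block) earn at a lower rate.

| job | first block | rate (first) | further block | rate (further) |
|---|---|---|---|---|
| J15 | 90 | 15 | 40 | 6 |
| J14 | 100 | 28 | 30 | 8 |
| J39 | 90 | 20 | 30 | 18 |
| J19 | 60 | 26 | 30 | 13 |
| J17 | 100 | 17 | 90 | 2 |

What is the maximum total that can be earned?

Treat each block as its own option and order by rate: J14/T1 28 > J19/T1 26 > J39/T1 20 > J39/T2 18 > J17/T1 17 > J15/T1 15 > J19/T2 13 > J14/T2 8 > J15/T2 6 > J17/T2 2.
J14 T1 at 28: fill all 100 ; 200 left.
Fill J19 T1 block (60 at 26) ; 140 left.
J39 T1 at 20: fill all 90 ; 50 left.
Fill J39 T2 block (30 at 18) ; 20 left.
J17/T1: +20 of 100 at 17; pool empty.
Total = 28×100 + 26×60 + 20×90 + 18×30 + 17×20 = 7040.

7040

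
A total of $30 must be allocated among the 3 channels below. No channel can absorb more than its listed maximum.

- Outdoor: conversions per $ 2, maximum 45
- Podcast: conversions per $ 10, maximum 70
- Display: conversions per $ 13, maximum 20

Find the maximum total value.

360

Highest conversions per $ first: Display 13 > Podcast 10 > Outdoor 2.
Display takes 20 to reach its cap of 20 — 10 left.
Only 10 left; Podcast takes them to reach 10.
Total = 10×10 + 13×20 = 360.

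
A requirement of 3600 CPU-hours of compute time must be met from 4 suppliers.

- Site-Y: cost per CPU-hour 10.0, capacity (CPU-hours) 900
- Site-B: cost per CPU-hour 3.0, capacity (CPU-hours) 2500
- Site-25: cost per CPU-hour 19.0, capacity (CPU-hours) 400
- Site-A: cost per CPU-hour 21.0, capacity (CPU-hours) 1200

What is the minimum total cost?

Fill from the cheapest supplier first.
Site-B (3.0): use full 2500 → 1100 CPU-hours to go.
Site-Y (10.0): use full 900 → 200 CPU-hours to go.
Site-25 at 19.0: take 200 of its 400 → requirement met.
Site-A: unused.
Cost = 2500×3.0 + 900×10.0 + 200×19.0 = 20300.

20300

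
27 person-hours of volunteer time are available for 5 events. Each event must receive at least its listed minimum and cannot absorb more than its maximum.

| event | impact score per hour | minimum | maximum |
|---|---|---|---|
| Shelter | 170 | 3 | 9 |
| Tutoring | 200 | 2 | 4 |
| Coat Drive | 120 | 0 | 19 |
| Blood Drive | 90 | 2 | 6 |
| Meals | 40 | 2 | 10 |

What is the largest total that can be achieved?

3790

Meeting every minimum uses 3+2+0+2+2 = 9 person-hours, leaving 18.
Order the events by impact score per hour: Tutoring 200 > Shelter 170 > Coat Drive 120 > Blood Drive 90 > Meals 40.
Tutoring: +2 to 4 (cap) — 16 left.
Shelter: +6 to 9 (cap) — 10 left.
Coat Drive has room for 19 more but only 10 remain, so it gets 10.
Total = 170×9 + 200×4 + 120×10 + 90×2 + 40×2 = 3790.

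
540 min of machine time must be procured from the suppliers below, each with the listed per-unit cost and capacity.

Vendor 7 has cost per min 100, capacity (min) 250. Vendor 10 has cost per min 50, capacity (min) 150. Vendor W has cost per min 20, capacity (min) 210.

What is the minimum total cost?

Cheapest first:
Vendor W (20): use full 210 → 330 min to go.
Vendor 10 at 50: take all 150 min → 180 still needed.
Take 180 from Vendor 7 at 100 to finish.
Cost = 210×20 + 150×50 + 180×100 = 29700.

29700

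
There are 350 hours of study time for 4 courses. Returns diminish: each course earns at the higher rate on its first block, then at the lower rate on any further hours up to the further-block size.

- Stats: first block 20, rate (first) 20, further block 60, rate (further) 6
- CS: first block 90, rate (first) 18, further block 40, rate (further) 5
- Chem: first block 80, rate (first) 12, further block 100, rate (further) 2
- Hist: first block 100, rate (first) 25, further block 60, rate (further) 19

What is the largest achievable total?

Treat each block as its own option and order by rate: Hist/tier1 25 > Stats/tier1 20 > Hist/tier2 19 > CS/tier1 18 > Chem/tier1 12 > Stats/tier2 6 > CS/tier2 5 > Chem/tier2 2.
Fill Hist tier1 block (100 at 25) → 250 left.
Stats/tier1 (20): +20 → 230 left.
Fill Hist tier2 block (60 at 19) → 170 left.
CS tier1 at 18: fill all 90 → 80 left.
Chem/tier1 (12): +80 → 0 left.
Total = 25×100 + 20×20 + 19×60 + 18×90 + 12×80 = 6620.

6620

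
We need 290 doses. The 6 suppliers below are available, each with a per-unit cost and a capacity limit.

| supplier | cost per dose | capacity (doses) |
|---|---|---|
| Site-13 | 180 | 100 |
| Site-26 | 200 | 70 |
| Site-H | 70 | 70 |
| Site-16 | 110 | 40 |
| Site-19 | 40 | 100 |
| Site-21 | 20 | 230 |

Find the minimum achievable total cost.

7000

Use suppliers in increasing cost order.
Site-21 at 20: take all 230 doses → 60 still needed.
Take 60 from Site-19 at 40 to finish.
Site-H, Site-16, Site-13, Site-26: unused.
Cost = 230×20 + 60×40 = 7000.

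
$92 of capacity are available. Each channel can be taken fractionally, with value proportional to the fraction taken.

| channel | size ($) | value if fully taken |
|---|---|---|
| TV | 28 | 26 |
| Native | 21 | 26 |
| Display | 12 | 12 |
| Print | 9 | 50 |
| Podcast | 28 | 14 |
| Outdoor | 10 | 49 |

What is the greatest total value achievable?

169

Sort by value density: Print 50/9≈5.56, Outdoor 49/10≈4.9, Native 26/21≈1.24, Display 12/12≈1, TV 26/28≈0.929, Podcast 14/28≈0.5.
All 9 $ of Print fit (value 50) ; 83 remain.
All 10 $ of Outdoor fit (value 49) ; 73 remain.
All 21 $ of Native fit (value 26) ; 52 remain.
Display: take in full, 12 $ for value 12 ; 40 left.
All 28 $ of TV fit (value 26) ; 12 remain.
Only 12 $ remain; take 12/28 of Podcast for value 14×12/28 = 6.
Total value = 169.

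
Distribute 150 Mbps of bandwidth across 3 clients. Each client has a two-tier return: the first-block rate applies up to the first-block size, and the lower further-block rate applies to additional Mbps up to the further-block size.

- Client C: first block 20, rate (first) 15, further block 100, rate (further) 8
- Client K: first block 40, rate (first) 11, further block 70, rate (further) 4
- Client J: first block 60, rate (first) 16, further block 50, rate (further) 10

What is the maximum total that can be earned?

Rank every tier by rate: Client J/tier1 16 > Client C/tier1 15 > Client K/tier1 11 > Client J/tier2 10 > Client C/tier2 8 > Client K/tier2 4.
Client J/tier1 (16): +60 ; 90 left.
Fill Client C tier1 block (20 at 15) ; 70 left.
Fill Client K tier1 block (40 at 11) ; 30 left.
Client J/tier2: +30 of 50 at 10; pool empty.
Total = 16×60 + 15×20 + 11×40 + 10×30 = 2000.

2000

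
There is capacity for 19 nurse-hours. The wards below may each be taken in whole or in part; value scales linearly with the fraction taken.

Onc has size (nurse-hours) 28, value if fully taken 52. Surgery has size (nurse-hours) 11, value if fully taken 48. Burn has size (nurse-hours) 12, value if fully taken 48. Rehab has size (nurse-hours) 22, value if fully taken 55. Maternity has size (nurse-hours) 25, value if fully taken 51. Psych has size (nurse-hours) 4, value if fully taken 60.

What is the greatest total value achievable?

Sort by value density: Psych 60/4≈15, Surgery 48/11≈4.36, Burn 48/12≈4, Rehab 55/22≈2.5, Maternity 51/25≈2.04, Onc 52/28≈1.86.
Psych: take in full, 4 nurse-hours for value 60 → 15 left.
Take all of Surgery (11 nurse-hours, value 48) → 4 nurse-hours left.
Only 4 nurse-hours remain; take 4/12 of Burn for value 48×4/12 = 16.
Total value = 124.

124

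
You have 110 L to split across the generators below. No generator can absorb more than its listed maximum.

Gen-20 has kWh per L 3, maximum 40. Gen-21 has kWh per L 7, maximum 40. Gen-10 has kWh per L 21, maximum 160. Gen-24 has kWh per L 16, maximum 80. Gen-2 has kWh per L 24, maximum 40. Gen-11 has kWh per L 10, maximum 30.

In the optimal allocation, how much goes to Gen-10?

Rank by kWh per L: Gen-2 24 > Gen-10 21 > Gen-24 16 > Gen-11 10 > Gen-21 7 > Gen-20 3.
Gen-2 takes 40 to reach its cap of 40 — 70 left.
Only 70 left; Gen-10 takes them to reach 70.

70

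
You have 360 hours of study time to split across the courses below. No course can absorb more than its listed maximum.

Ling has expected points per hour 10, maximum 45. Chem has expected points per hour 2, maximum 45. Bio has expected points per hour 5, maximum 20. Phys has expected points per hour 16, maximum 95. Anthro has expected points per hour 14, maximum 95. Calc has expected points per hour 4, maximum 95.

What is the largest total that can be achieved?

Highest expected points per hour first: Phys 16 > Anthro 14 > Ling 10 > Bio 5 > Calc 4 > Chem 2.
Phys: +95 to 95 (cap) → 265 left.
Anthro takes 95 to reach its cap of 95 → 170 left.
Ling takes 45 to reach its cap of 45 → 125 left.
Bio takes 20 to reach its cap of 20 → 105 left.
Give Calc 95 to hit its cap of 95 → 10 left.
Only 10 left; Chem takes them to reach 10.
Total = 10×45 + 2×10 + 5×20 + 16×95 + 14×95 + 4×95 = 3800.

3800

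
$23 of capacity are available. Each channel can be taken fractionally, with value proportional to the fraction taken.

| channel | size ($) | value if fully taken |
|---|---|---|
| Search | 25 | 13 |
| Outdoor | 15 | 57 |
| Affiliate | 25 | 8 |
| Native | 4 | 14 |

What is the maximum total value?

Rank by value-to-size ratio: Outdoor 57/15≈3.8, Native 14/4≈3.5, Search 13/25≈0.52, Affiliate 8/25≈0.32.
Take all of Outdoor (15 $, value 57) — 8 $ left.
Native: take in full, 4 $ for value 14 — 4 left.
4 $ left: a 4/25 share of Search gives 13×4/25 = 2.08.
Total value = 73.08.

73.08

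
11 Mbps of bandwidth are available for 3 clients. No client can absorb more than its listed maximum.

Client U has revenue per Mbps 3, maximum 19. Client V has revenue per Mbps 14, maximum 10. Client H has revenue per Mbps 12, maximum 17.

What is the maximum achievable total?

Highest revenue per Mbps first: Client V 14 > Client H 12 > Client U 3.
Client V: +10 to 10 (cap) — 1 left.
Client H has room for 17 but only 1 remain, so it gets 1.
Total = 14×10 + 12×1 = 152.

152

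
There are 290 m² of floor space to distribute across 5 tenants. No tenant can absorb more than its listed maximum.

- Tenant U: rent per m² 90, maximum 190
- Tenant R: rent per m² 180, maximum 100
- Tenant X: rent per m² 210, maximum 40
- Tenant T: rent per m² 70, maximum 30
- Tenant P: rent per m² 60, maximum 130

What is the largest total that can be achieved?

Order the tenants by rent per m²: Tenant X 210 > Tenant R 180 > Tenant U 90 > Tenant T 70 > Tenant P 60.
Give Tenant X 40 to hit its cap of 40 — 250 left.
Tenant R takes 100 to reach its cap of 100 — 150 left.
Tenant U: +150 (room for 190) → 150. Pool exhausted.
Total = 90×150 + 180×100 + 210×40 = 39900.

39900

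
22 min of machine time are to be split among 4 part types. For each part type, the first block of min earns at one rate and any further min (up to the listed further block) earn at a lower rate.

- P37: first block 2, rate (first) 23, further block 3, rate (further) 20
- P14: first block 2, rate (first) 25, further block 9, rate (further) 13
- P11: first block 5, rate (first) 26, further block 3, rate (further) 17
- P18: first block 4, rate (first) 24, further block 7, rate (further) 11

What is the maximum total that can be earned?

Rank every tier by rate: P11/first 26 > P14/first 25 > P18/first 24 > P37/first 23 > P37/second 20 > P11/second 17 > P14/second 13 > P18/second 11.
P11/first (26): +5 → 17 left.
Fill P14 first block (2 at 25) → 15 left.
Fill P18 first block (4 at 24) → 11 left.
P37/first (23): +2 → 9 left.
P37/second (20): +3 → 6 left.
P11/second (17): +3 → 3 left.
P14/second: +3 of 9 at 13; pool empty.
Total = 26×5 + 25×2 + 24×4 + 23×2 + 20×3 + 17×3 + 13×3 = 472.

472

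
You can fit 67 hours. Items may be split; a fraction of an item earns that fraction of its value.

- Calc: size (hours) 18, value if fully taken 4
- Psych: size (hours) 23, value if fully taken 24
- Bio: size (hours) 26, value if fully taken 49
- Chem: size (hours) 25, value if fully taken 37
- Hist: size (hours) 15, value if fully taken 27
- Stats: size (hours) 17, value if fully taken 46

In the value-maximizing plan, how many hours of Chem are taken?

9

Best value per unit of size first: Stats 46/17≈2.71, Bio 49/26≈1.88, Hist 27/15≈1.8, Chem 37/25≈1.48, Psych 24/23≈1.04, Calc 4/18≈0.222.
Take all of Stats (17 hours, value 46) → 50 hours left.
All 26 hours of Bio fit (value 49) → 24 remain.
Hist: take in full, 15 hours for value 27 → 9 left.
9 hours left: a 9/25 share of Chem gives 37×9/25 = 13.32.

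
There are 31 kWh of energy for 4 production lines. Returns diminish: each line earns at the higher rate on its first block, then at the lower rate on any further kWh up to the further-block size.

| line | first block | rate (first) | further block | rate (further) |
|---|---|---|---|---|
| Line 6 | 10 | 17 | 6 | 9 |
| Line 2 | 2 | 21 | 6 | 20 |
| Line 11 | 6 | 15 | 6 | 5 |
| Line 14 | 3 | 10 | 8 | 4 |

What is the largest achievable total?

488

Treat each block as its own option and order by rate: Line 2/T1 21 > Line 2/T2 20 > Line 6/T1 17 > Line 11/T1 15 > Line 14/T1 10 > Line 6/T2 9 > Line 11/T2 5 > Line 14/T2 4.
Line 2 T1 at 21: fill all 2 ; 29 left.
Line 2 T2 at 20: fill all 6 ; 23 left.
Line 6 T1 at 17: fill all 10 ; 13 left.
Line 11/T1 (15): +6 ; 7 left.
Fill Line 14 T1 block (3 at 10) ; 4 left.
Line 6/T2: +4 of 6 at 9; pool empty.
Total = 21×2 + 20×6 + 17×10 + 15×6 + 10×3 + 9×4 = 488.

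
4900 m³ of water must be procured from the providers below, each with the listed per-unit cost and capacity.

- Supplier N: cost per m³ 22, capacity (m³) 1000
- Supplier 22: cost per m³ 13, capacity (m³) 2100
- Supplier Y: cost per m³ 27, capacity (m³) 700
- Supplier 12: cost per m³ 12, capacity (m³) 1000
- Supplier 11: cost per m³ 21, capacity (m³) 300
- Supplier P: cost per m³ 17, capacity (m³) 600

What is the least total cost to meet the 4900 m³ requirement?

Fill from the cheapest provider first.
Supplier 12 (12): use full 1000 ; 3900 m³ to go.
Take 2100 from Supplier 22 at 13 ; need 1800 more.
Supplier P (17): use full 600 ; 1200 m³ to go.
Take 300 from Supplier 11 at 21 ; need 900 more.
Supplier N at 22: take 900 of its 1000 ; requirement met.
Supplier Y: unused.
Cost = 1000×12 + 2100×13 + 600×17 + 300×21 + 900×22 = 75600.

75600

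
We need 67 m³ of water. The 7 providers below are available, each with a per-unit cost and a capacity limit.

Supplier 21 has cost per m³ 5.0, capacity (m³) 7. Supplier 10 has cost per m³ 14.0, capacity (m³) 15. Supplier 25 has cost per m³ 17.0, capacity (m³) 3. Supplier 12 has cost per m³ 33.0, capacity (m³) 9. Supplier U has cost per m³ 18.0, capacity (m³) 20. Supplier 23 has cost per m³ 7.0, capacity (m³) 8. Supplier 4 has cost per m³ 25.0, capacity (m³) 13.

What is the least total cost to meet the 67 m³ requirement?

1070

Cheapest first:
Supplier 21 (5.0): use full 7 → 60 m³ to go.
Supplier 23 at 7.0: take all 8 m³ → 52 still needed.
Supplier 10 (14.0): use full 15 → 37 m³ to go.
Take 3 from Supplier 25 at 17.0 → need 34 more.
Take 20 from Supplier U at 18.0 → need 14 more.
Supplier 4 at 25.0: take all 13 m³ → 1 still needed.
Supplier 12 (33.0): take the remaining 1 → done.
Cost = 7×5.0 + 8×7.0 + 15×14.0 + 3×17.0 + 20×18.0 + 13×25.0 + 1×33.0 = 1070.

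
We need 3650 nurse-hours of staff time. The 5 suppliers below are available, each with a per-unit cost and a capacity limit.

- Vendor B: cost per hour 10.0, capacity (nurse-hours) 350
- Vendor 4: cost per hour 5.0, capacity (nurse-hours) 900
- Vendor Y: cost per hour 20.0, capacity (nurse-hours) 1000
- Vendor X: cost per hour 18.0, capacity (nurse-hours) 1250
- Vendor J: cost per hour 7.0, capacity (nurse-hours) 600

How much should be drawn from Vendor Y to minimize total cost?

Use suppliers in increasing cost order.
Vendor 4 (5.0): use full 900 — 2750 nurse-hours to go.
Vendor J (7.0): use full 600 — 2150 nurse-hours to go.
Vendor B (10.0): use full 350 — 1800 nurse-hours to go.
Take 1250 from Vendor X at 18.0 — need 550 more.
Vendor Y at 20.0: take 550 of its 1000 — requirement met.

550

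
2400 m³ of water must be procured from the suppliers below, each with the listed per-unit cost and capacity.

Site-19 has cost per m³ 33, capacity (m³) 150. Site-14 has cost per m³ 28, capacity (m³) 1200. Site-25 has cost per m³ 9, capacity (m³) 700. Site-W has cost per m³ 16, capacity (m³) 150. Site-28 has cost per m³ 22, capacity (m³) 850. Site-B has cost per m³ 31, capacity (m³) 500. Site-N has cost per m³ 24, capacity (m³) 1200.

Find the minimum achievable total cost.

Use suppliers in increasing cost order.
Take 700 from Site-25 at 9 — need 1700 more.
Site-W at 16: take all 150 m³ — 1550 still needed.
Take 850 from Site-28 at 22 — need 700 more.
Site-N at 24: take 700 of its 1200 — requirement met.
Site-14, Site-B, Site-19: unused.
Cost = 700×9 + 150×16 + 850×22 + 700×24 = 44200.

44200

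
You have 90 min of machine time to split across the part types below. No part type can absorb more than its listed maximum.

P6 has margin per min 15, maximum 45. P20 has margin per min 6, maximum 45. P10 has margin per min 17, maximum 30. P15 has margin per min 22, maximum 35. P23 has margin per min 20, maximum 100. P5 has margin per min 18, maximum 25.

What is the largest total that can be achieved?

1870

Rank by margin per min: P15 22 > P23 20 > P5 18 > P10 17 > P6 15 > P20 6.
P15: +35 to 35 (cap) ; 55 left.
Only 55 left; P23 takes them to reach 55.
Total = 22×35 + 20×55 = 1870.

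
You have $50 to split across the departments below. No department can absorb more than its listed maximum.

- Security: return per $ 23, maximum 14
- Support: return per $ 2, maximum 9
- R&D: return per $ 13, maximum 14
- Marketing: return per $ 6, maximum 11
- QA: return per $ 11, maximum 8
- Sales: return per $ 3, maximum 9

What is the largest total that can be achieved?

Highest return per $ first: Security 23 > R&D 13 > QA 11 > Marketing 6 > Sales 3 > Support 2.
Security: +14 to 14 (cap) ; 36 left.
Give R&D 14 to hit its cap of 14 ; 22 left.
QA: +8 to 8 (cap) ; 14 left.
Marketing takes 11 to reach its cap of 11 ; 3 left.
Sales: +3 (room for 9) → 3. Pool exhausted.
Total = 23×14 + 13×14 + 6×11 + 11×8 + 3×3 = 667.

667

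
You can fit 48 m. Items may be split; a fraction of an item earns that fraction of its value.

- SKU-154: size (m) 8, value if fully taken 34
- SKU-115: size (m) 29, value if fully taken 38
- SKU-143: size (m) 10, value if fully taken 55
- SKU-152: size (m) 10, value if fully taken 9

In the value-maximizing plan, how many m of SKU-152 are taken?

Best value per unit of size first: SKU-143 55/10≈5.5, SKU-154 34/8≈4.25, SKU-115 38/29≈1.31, SKU-152 9/10≈0.9.
All 10 m of SKU-143 fit (value 55) — 38 remain.
SKU-154: take in full, 8 m for value 34 — 30 left.
Take all of SKU-115 (29 m, value 38) — 1 m left.
Fill the last 1 m with part of SKU-152: 1/10 of it earns 0.9.

1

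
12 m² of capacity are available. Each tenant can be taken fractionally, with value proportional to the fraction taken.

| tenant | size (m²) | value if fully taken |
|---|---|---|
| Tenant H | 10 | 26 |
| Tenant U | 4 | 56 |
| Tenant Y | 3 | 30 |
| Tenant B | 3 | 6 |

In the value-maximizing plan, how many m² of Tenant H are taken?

5

Best value per unit of size first: Tenant U 56/4≈14, Tenant Y 30/3≈10, Tenant H 26/10≈2.6, Tenant B 6/3≈2.
All 4 m² of Tenant U fit (value 56) — 8 remain.
Take all of Tenant Y (3 m², value 30) — 5 m² left.
5 m² left: a 5/10 share of Tenant H gives 26×5/10 = 13.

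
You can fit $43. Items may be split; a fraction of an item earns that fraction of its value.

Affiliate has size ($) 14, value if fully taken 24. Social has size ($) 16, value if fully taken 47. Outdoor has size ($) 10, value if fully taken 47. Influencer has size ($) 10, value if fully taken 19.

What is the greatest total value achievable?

125

Sort by value density: Outdoor 47/10≈4.7, Social 47/16≈2.94, Influencer 19/10≈1.9, Affiliate 24/14≈1.71.
Take all of Outdoor (10 $, value 47) → 33 $ left.
Social: take in full, 16 $ for value 47 → 17 left.
All 10 $ of Influencer fit (value 19) → 7 remain.
Fill the last 7 $ with part of Affiliate: 7/14 of it earns 12.
Total value = 125.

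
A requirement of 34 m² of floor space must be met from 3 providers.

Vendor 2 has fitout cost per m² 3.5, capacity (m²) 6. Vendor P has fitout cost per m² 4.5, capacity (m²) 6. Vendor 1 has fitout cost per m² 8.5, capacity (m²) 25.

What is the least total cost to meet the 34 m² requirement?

Fill from the cheapest provider first.
Vendor 2 at 3.5: take all 6 m² → 28 still needed.
Vendor P (4.5): use full 6 → 22 m² to go.
Vendor 1 (8.5): take the remaining 22 → done.
Cost = 6×3.5 + 6×4.5 + 22×8.5 = 235.

235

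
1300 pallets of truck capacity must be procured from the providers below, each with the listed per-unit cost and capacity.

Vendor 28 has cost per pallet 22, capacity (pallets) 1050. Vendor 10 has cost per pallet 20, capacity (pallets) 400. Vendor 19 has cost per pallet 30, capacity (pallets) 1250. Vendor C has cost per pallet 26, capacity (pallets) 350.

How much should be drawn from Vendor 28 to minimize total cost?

Use providers in increasing cost order.
Vendor 10 (20): use full 400 ; 900 pallets to go.
Vendor 28 at 22: take 900 of its 1050 ; requirement met.
Vendor C, Vendor 19: unused.

900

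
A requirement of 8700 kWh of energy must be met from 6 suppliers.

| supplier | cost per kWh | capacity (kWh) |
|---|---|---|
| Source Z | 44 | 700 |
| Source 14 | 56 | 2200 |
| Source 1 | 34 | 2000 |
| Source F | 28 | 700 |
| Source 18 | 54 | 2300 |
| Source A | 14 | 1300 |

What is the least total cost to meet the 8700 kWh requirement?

356000

Cheapest first:
Source A at 14: take all 1300 kWh ; 7400 still needed.
Take 700 from Source F at 28 ; need 6700 more.
Source 1 (34): use full 2000 ; 4700 kWh to go.
Source Z (44): use full 700 ; 4000 kWh to go.
Source 18 (54): use full 2300 ; 1700 kWh to go.
Take 1700 from Source 14 at 56 to finish.
Cost = 1300×14 + 700×28 + 2000×34 + 700×44 + 2300×54 + 1700×56 = 356000.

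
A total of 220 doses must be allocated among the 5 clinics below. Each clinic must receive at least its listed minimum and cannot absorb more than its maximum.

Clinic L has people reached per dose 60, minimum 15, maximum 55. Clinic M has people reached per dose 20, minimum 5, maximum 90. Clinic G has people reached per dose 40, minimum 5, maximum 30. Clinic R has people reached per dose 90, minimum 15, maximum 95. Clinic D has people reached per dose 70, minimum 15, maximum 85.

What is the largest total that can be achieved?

Meeting every minimum uses 15+5+5+15+15 = 55 doses, leaving 165.
Order the clinics by people reached per dose: Clinic R 90 > Clinic D 70 > Clinic L 60 > Clinic G 40 > Clinic M 20.
Give Clinic R 80 more to hit its cap of 95 ; 85 left.
Clinic D: +70 to 85 (cap) ; 15 left.
Clinic L has room for 40 more but only 15 remain, so it gets 30.
Total = 60×30 + 20×5 + 40×5 + 90×95 + 70×85 = 16600.

16600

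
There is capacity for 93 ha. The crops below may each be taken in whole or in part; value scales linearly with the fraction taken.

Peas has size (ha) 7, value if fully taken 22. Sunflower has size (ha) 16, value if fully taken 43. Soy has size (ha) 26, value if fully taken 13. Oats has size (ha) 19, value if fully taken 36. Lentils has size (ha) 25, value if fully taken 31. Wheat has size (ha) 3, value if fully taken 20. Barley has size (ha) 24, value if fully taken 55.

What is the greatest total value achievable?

Rank by value-to-size ratio: Wheat 20/3≈6.67, Peas 22/7≈3.14, Sunflower 43/16≈2.69, Barley 55/24≈2.29, Oats 36/19≈1.89, Lentils 31/25≈1.24, Soy 13/26≈0.5.
Wheat: take in full, 3 ha for value 20 ; 90 left.
Take all of Peas (7 ha, value 22) ; 83 ha left.
Take all of Sunflower (16 ha, value 43) ; 67 ha left.
Take all of Barley (24 ha, value 55) ; 43 ha left.
Take all of Oats (19 ha, value 36) ; 24 ha left.
24 ha left: a 24/25 share of Lentils gives 31×24/25 = 29.76.
Total value = 205.76.

205.76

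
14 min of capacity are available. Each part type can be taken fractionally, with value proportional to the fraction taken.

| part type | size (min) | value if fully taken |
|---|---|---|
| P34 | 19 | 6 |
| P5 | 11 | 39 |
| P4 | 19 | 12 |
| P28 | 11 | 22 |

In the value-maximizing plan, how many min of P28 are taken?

Best value per unit of size first: P5 39/11≈3.55, P28 22/11≈2, P4 12/19≈0.632, P34 6/19≈0.316.
All 11 min of P5 fit (value 39) → 3 remain.
3 min left: a 3/11 share of P28 gives 22×3/11 = 6.

3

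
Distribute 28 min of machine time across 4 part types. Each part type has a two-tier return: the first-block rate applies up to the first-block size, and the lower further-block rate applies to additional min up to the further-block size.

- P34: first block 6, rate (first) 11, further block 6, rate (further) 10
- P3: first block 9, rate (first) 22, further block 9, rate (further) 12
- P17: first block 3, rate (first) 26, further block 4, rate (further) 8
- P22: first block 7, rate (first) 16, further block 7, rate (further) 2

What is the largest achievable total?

Rank every tier by rate: P17/first 26 > P3/first 22 > P22/first 16 > P3/second 12 > P34/first 11 > P34/second 10 > P17/second 8 > P22/second 2.
P17/first (26): +3 — 25 left.
P3 first at 22: fill all 9 — 16 left.
Fill P22 first block (7 at 16) — 9 left.
P3 second at 12: fill all 9 — 0 left.
Total = 26×3 + 22×9 + 16×7 + 12×9 = 496.

496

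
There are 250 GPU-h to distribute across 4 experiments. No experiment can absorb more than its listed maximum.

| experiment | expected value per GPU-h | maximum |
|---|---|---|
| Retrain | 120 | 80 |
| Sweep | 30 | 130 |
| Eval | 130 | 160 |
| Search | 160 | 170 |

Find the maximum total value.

37600

Highest expected value per GPU-h first: Search 160 > Eval 130 > Retrain 120 > Sweep 30.
Search takes 170 to reach its cap of 170 → 80 left.
Eval has room for 160 but only 80 remain, so it gets 80.
Total = 130×80 + 160×170 = 37600.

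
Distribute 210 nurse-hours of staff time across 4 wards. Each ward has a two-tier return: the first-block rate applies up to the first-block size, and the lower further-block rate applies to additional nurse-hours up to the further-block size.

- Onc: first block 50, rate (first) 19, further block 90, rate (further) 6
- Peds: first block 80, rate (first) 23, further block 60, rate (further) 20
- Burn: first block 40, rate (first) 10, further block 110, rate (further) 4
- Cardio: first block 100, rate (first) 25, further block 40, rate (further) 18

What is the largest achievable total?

Order all 8 blocks by rate: Cardio/first 25 > Peds/first 23 > Peds/second 20 > Onc/first 19 > Cardio/second 18 > Burn/first 10 > Onc/second 6 > Burn/second 4.
Fill Cardio first block (100 at 25) → 110 left.
Peds first at 23: fill all 80 → 30 left.
30 remain; put them into Peds second at 20.
Total = 25×100 + 23×80 + 20×30 = 4940.

4940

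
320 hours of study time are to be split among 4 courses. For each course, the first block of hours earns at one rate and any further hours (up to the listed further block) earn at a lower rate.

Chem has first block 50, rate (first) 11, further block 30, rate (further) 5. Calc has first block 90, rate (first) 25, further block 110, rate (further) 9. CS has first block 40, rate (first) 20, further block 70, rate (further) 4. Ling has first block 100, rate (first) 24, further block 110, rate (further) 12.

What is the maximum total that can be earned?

6530

Treat each block as its own option and order by rate: Calc/first 25 > Ling/first 24 > CS/first 20 > Ling/second 12 > Chem/first 11 > Calc/second 9 > Chem/second 5 > CS/second 4.
Fill Calc first block (90 at 25) — 230 left.
Ling first at 24: fill all 100 — 130 left.
Fill CS first block (40 at 20) — 90 left.
Ling/second: +90 of 110 at 12; pool empty.
Total = 25×90 + 24×100 + 20×40 + 12×90 = 6530.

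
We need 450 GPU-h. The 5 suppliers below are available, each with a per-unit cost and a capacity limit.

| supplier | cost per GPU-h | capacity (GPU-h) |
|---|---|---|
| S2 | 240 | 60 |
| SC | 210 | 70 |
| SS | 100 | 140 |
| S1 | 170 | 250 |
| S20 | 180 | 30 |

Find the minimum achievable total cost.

Fill from the cheapest supplier first.
Take 140 from SS at 100 ; need 310 more.
S1 at 170: take all 250 GPU-h ; 60 still needed.
Take 30 from S20 at 180 ; need 30 more.
SC (210): take the remaining 30 ; done.
S2: unused.
Cost = 140×100 + 250×170 + 30×180 + 30×210 = 68200.

68200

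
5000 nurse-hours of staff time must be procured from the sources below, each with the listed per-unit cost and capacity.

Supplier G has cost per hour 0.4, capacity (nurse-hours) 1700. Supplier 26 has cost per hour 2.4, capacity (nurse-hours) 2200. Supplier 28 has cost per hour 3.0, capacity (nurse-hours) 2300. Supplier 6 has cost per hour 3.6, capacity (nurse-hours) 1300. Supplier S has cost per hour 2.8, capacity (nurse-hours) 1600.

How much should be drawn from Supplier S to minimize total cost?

1100

Fill from the cheapest source first.
Supplier G at 0.4: take all 1700 nurse-hours → 3300 still needed.
Supplier 26 at 2.4: take all 2200 nurse-hours → 1100 still needed.
Supplier S (2.8): take the remaining 1100 → done.
Supplier 28, Supplier 6: unused.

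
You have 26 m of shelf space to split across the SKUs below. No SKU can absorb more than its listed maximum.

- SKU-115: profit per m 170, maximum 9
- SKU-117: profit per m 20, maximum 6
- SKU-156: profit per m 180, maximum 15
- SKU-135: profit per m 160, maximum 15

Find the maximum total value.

Rank by profit per m: SKU-156 180 > SKU-115 170 > SKU-135 160 > SKU-117 20.
SKU-156: +15 to 15 (cap) → 11 left.
SKU-115: +9 to 9 (cap) → 2 left.
Only 2 left; SKU-135 takes them to reach 2.
Total = 170×9 + 180×15 + 160×2 = 4550.

4550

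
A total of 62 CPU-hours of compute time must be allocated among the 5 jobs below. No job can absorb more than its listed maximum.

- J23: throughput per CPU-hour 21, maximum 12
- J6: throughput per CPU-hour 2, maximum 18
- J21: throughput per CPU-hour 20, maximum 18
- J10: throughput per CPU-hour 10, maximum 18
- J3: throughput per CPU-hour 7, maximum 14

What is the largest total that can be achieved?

Order the jobs by throughput per CPU-hour: J23 21 > J21 20 > J10 10 > J3 7 > J6 2.
Give J23 12 to hit its cap of 12 → 50 left.
J21 takes 18 to reach its cap of 18 → 32 left.
J10: +18 to 18 (cap) → 14 left.
Give J3 14 to hit its cap of 14 → 0 left.
Total = 21×12 + 20×18 + 10×18 + 7×14 = 890.

890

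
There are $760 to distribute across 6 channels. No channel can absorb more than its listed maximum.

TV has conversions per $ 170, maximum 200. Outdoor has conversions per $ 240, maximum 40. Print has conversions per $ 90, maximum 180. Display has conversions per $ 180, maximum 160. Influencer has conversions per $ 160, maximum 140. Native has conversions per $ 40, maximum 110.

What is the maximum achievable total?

Order the channels by conversions per $: Outdoor 240 > Display 180 > TV 170 > Influencer 160 > Print 90 > Native 40.
Give Outdoor 40 to hit its cap of 40 — 720 left.
Give Display 160 to hit its cap of 160 — 560 left.
Give TV 200 to hit its cap of 200 — 360 left.
Influencer: +140 to 140 (cap) — 220 left.
Print: +180 to 180 (cap) — 40 left.
Native: +40 (room for 110) → 40. Pool exhausted.
Total = 170×200 + 240×40 + 90×180 + 180×160 + 160×140 + 40×40 = 112600.

112600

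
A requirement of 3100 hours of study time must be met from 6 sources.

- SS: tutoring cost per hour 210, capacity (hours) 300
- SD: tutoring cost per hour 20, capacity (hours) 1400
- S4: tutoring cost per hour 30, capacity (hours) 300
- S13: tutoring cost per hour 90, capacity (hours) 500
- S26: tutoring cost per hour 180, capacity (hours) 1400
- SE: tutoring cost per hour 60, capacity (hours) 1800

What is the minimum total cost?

121000

Cheapest first:
SD at 20: take all 1400 hours ; 1700 still needed.
S4 at 30: take all 300 hours ; 1400 still needed.
SE at 60: take 1400 of its 1800 ; requirement met.
S13, S26, SS: unused.
Cost = 1400×20 + 300×30 + 1400×60 = 121000.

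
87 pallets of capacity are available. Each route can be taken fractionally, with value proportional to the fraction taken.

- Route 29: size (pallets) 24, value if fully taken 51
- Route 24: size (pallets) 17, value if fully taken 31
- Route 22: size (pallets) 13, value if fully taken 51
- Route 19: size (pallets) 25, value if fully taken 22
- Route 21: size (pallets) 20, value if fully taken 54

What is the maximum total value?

Rank by value-to-size ratio: Route 22 51/13≈3.92, Route 21 54/20≈2.7, Route 29 51/24≈2.12, Route 24 31/17≈1.82, Route 19 22/25≈0.88.
Take all of Route 22 (13 pallets, value 51) — 74 pallets left.
Route 21: take in full, 20 pallets for value 54 — 54 left.
Route 29: take in full, 24 pallets for value 51 — 30 left.
Route 24: take in full, 17 pallets for value 31 — 13 left.
Fill the last 13 pallets with part of Route 19: 13/25 of it earns 11.44.
Total value = 198.44.

198.44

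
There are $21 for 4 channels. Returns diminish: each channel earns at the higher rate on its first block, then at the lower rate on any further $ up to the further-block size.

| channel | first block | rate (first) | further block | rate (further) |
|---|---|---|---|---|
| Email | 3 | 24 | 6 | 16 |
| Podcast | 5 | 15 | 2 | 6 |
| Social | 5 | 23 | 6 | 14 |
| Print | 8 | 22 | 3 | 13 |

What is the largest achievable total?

443

Order all 8 blocks by rate: Email/first 24 > Social/first 23 > Print/first 22 > Email/second 16 > Podcast/first 15 > Social/second 14 > Print/second 13 > Podcast/second 6.
Email first at 24: fill all 3 — 18 left.
Fill Social first block (5 at 23) — 13 left.
Fill Print first block (8 at 22) — 5 left.
5 remain; put them into Email second at 16.
Total = 24×3 + 23×5 + 22×8 + 16×5 = 443.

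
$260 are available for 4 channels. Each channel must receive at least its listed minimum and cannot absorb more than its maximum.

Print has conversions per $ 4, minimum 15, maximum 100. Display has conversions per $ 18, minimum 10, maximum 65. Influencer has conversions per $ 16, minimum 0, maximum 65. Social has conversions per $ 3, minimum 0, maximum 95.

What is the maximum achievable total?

Meeting every minimum uses 15+10+0+0 = 25 $, leaving 235.
Rank by conversions per $: Display 18 > Influencer 16 > Print 4 > Social 3.
Display: +55 to 65 (cap) ; 180 left.
Influencer: +65 to 65 (cap) ; 115 left.
Give Print 85 more to hit its cap of 100 ; 30 left.
Social has room for 95 more but only 30 remain, so it gets 30.
Total = 4×100 + 18×65 + 16×65 + 3×30 = 2700.

2700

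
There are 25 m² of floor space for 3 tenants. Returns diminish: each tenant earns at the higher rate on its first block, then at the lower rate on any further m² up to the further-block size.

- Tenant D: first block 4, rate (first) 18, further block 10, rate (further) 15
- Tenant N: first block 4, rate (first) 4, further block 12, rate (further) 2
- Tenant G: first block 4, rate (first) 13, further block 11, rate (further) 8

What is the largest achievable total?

330

Treat each block as its own option and order by rate: Tenant D/first 18 > Tenant D/second 15 > Tenant G/first 13 > Tenant G/second 8 > Tenant N/first 4 > Tenant N/second 2.
Fill Tenant D first block (4 at 18) → 21 left.
Fill Tenant D second block (10 at 15) → 11 left.
Tenant G/first (13): +4 → 7 left.
Tenant G second at 8: only 7 left, fill 7.
Total = 18×4 + 15×10 + 13×4 + 8×7 = 330.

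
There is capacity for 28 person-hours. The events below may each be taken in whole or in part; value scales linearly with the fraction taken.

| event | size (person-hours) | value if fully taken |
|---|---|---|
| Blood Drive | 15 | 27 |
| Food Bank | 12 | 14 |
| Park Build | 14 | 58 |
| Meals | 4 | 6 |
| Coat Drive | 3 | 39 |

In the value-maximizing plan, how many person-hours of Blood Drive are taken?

Sort by value density: Coat Drive 39/3≈13, Park Build 58/14≈4.14, Blood Drive 27/15≈1.8, Meals 6/4≈1.5, Food Bank 14/12≈1.17.
Coat Drive: take in full, 3 person-hours for value 39 → 25 left.
Park Build: take in full, 14 person-hours for value 58 → 11 left.
Only 11 person-hours remain; take 11/15 of Blood Drive for value 27×11/15 = 19.8.

11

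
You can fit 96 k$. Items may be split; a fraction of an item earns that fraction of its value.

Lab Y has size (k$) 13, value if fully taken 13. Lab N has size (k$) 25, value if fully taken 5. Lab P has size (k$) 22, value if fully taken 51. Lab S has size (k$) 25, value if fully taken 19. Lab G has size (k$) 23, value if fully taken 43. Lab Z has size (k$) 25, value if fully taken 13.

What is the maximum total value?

132.76

Sort by value density: Lab P 51/22≈2.32, Lab G 43/23≈1.87, Lab Y 13/13≈1, Lab S 19/25≈0.76, Lab Z 13/25≈0.52, Lab N 5/25≈0.2.
All 22 k$ of Lab P fit (value 51) — 74 remain.
Take all of Lab G (23 k$, value 43) — 51 k$ left.
All 13 k$ of Lab Y fit (value 13) — 38 remain.
Lab S: take in full, 25 k$ for value 19 — 13 left.
Only 13 k$ remain; take 13/25 of Lab Z for value 13×13/25 = 6.76.
Total value = 132.76.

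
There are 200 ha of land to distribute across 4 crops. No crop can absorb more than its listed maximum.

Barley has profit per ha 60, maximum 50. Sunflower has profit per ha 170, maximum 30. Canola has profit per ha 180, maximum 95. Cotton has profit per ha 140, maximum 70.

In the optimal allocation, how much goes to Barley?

5

Order the crops by profit per ha: Canola 180 > Sunflower 170 > Cotton 140 > Barley 60.
Canola takes 95 to reach its cap of 95 → 105 left.
Sunflower takes 30 to reach its cap of 30 → 75 left.
Cotton takes 70 to reach its cap of 70 → 5 left.
Barley has room for 50 but only 5 remain, so it gets 5.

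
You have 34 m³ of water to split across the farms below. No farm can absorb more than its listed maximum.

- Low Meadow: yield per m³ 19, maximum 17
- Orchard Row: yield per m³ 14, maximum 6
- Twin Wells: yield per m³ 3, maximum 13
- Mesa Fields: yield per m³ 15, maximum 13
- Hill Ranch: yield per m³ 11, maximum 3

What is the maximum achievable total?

574

Highest yield per m³ first: Low Meadow 19 > Mesa Fields 15 > Orchard Row 14 > Hill Ranch 11 > Twin Wells 3.
Low Meadow takes 17 to reach its cap of 17 → 17 left.
Give Mesa Fields 13 to hit its cap of 13 → 4 left.
Orchard Row has room for 6 but only 4 remain, so it gets 4.
Total = 19×17 + 14×4 + 15×13 = 574.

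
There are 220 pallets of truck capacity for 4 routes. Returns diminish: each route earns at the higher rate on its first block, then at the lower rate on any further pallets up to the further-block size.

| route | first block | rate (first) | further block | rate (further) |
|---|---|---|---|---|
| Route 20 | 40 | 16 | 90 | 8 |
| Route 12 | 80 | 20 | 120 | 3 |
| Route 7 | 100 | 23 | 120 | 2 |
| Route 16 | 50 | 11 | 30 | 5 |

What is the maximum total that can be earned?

4540

Treat each block as its own option and order by rate: Route 7/first 23 > Route 12/first 20 > Route 20/first 16 > Route 16/first 11 > Route 20/second 8 > Route 16/second 5 > Route 12/second 3 > Route 7/second 2.
Route 7/first (23): +100 ; 120 left.
Fill Route 12 first block (80 at 20) ; 40 left.
Route 20/first (16): +40 ; 0 left.
Total = 23×100 + 20×80 + 16×40 = 4540.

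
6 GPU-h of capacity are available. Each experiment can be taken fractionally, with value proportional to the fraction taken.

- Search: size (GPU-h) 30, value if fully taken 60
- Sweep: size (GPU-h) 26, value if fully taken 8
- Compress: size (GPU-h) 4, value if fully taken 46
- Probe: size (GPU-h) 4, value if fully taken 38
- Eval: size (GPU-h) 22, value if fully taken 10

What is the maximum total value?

Rank by value-to-size ratio: Compress 46/4≈11.5, Probe 38/4≈9.5, Search 60/30≈2, Eval 10/22≈0.455, Sweep 8/26≈0.308.
Compress: take in full, 4 GPU-h for value 46 — 2 left.
Fill the last 2 GPU-h with part of Probe: 2/4 of it earns 19.
Total value = 65.

65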